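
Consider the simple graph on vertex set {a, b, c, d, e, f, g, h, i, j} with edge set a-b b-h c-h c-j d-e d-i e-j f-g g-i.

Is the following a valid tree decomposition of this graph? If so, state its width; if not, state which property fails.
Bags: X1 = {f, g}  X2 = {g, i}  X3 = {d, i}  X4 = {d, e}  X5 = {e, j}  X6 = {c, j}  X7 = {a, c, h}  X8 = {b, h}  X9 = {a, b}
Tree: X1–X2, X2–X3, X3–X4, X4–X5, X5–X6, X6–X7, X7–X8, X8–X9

A tree decomposition must satisfy three properties: every vertex lies in some bag; for every edge, both endpoints lie together in some bag; and for every vertex, the bags containing it form a connected subtree. Here bags containing vertex a are not connected in the tree, so the decomposition is invalid.

No — bags containing vertex a are not connected in the tree.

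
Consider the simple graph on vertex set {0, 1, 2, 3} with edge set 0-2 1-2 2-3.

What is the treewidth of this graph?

A width-1 tree decomposition is:
Bags: B1 = {0, 2}  B2 = {1, 2}  B3 = {2, 3}
Tree: B1–B2, B1–B3
Each bag holds 2 vertices, so the decomposition has width 1, which upper-bounds the treewidth. Any graph with an edge has treewidth ≥ 1, and G has the edge 0–2. Combining the bounds, tw(G) = 1.

1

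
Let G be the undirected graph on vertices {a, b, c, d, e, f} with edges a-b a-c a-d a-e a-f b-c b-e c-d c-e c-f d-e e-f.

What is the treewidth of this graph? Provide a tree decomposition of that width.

Treewidth 3.
Bags: B1 = {a, c, e, f}  B2 = {a, c, d, e}  B3 = {a, b, c, e}
Tree: B1–B2, B2–B3

Each bag holds 4 vertices, so the decomposition has width 3, which upper-bounds the treewidth. For the lower bound, the 4 vertices {a, c, d, e} are pairwise adjacent, and any tree decomposition puts a clique entirely inside one bag — forcing width ≥ 3. Combining the bounds, tw(G) = 3.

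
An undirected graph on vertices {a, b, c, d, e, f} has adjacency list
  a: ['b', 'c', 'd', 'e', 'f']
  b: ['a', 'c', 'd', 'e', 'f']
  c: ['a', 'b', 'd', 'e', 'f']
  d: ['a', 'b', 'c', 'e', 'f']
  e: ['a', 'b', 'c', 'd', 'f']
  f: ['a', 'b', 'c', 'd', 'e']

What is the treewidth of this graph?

A width-5 tree decomposition is:
Bags: B1 = {a, b, c, d, e, f}
Tree: (single bag)
A single bag containing all 6 vertices is trivially a valid decomposition of width 5. For the lower bound, the 6 vertices {a, b, c, d, e, f} are pairwise adjacent, and any tree decomposition puts a clique entirely inside one bag — forcing width ≥ 5. Combining the bounds, tw(G) = 5.

5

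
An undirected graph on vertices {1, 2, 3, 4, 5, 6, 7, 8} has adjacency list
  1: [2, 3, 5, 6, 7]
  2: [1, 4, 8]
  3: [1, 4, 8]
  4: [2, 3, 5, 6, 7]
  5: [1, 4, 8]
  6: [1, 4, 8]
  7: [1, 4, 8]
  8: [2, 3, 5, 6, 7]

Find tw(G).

3

A width-3 tree decomposition is:
Bags: B1 = {1, 2, 4, 8}  B2 = {1, 4, 7, 8}  B3 = {1, 4, 6, 8}  B4 = {1, 3, 4, 8}  B5 = {1, 4, 5, 8}
Tree: B1–B2, B2–B3, B3–B4, B4–B5
Each bag holds 4 vertices, so the decomposition has width 3, which upper-bounds the treewidth. For the lower bound: the 4 vertex sets {1,2}, {7,8}, {4}, {6} are disjoint, each induces a connected subgraph, and every pair is joined by at least one edge of G. Contracting each set to a single vertex therefore yields K_{4} as a minor, and since treewidth is minor-monotone, tw(G) ≥ tw(K_{4}) = 3. Therefore the treewidth is 3.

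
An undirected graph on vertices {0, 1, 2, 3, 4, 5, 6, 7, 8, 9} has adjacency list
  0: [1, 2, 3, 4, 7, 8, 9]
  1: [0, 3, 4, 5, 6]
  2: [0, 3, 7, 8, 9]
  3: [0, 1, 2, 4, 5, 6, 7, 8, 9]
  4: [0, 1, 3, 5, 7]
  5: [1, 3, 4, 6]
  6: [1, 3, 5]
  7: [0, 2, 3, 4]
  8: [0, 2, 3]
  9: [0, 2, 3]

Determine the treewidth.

3

A width-3 tree decomposition is:
Bags: B1 = {0, 1, 3, 4}  B2 = {1, 3, 4, 5}  B3 = {0, 3, 4, 7}  B4 = {0, 2, 3, 7}  B5 = {0, 2, 3, 9}  B6 = {0, 2, 3, 8}  B7 = {1, 3, 5, 6}
Tree: B1–B2, B1–B3, B3–B4, B4–B5, B4–B6, B2–B7
Each bag holds 4 vertices, so the decomposition has width 3, which upper-bounds the treewidth. On the other hand G contains the 4-clique {0, 1, 3, 4}. A clique must lie in a single bag of any decomposition, so no decomposition can have width below 3. The upper and lower bounds meet at 3, so that is the treewidth.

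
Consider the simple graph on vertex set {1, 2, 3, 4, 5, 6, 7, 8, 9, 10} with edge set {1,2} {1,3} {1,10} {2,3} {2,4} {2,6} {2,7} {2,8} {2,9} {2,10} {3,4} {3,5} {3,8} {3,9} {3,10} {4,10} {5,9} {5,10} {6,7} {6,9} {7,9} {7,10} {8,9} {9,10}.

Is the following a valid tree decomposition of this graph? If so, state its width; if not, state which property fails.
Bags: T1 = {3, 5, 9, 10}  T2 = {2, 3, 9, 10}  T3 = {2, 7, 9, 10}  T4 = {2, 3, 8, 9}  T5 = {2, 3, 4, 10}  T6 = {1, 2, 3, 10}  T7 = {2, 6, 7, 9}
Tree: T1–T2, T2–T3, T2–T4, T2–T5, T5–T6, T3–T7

Checking the three conditions: (i) the bags cover all of {1, 2, 3, 4, 5, 6, 7, 8, 9, 10}; (ii) for each edge, some bag contains both endpoints; (iii) the bags containing any fixed vertex form a subtree. All hold, so the decomposition is valid with width 4 − 1 = 3.

Yes; width 3.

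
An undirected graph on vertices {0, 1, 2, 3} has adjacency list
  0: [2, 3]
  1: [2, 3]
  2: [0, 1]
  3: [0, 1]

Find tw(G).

A width-2 tree decomposition is:
Bags: B1 = {0, 2, 3}  B2 = {1, 2, 3}
Tree: B1–B2
Every bag has size at most 3, so the width is 3 − 1 = 2 and tw(G) ≤ 2. Since 2–0–3–1–2 is a cycle in G, G is not acyclic. Forests are exactly the graphs of treewidth ≤ 1, so tw(G) ≥ 2. Therefore the treewidth is 2.

2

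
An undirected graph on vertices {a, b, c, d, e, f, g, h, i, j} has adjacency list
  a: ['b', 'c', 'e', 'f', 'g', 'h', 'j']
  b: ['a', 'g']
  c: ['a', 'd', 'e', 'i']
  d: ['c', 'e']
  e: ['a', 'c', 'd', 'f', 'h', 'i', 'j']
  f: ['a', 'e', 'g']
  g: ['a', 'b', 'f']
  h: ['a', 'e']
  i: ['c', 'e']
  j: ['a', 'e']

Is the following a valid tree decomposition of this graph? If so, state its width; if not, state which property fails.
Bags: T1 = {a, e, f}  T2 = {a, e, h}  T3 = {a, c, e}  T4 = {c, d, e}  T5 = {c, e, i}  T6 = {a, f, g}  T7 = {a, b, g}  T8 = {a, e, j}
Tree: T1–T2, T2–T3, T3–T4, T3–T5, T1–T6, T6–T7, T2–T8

Yes; width 2.

Vertex coverage: the bags together contain {a, b, c, d, e, f, g, h, i, j}, the full vertex set. Edge coverage: each edge of G has both endpoints in at least one bag. Running intersection: for every vertex, the bags containing it form a connected subtree. All three properties hold, so this is a valid tree decomposition of width max|bag| − 1 = 2, and hence tw(G) ≤ 2.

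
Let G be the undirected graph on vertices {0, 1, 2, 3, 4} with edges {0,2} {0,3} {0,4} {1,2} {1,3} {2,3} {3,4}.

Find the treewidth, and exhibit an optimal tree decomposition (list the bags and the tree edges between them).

The largest bag has 3 vertices, giving width 2; this decomposition certifies tw(G) ≤ 2. Conversely, {0, 2, 3} is a clique of size 3, and the vertices of any clique must share a bag in every tree decomposition; so some bag has ≥ 3 vertices and tw(G) ≥ 2. Combining the bounds, tw(G) = 2.

Treewidth 2.
One optimal decomposition is:
Bags: B1 = {0, 2, 3}  B2 = {0, 3, 4}  B3 = {1, 2, 3}
Tree: B1–B2, B1–B3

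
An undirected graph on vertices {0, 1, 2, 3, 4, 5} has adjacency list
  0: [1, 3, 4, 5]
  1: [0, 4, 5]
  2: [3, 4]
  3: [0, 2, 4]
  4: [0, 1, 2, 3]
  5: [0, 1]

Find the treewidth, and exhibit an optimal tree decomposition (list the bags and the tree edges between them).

Each bag holds 3 vertices, so the decomposition has width 2, which upper-bounds the treewidth. On the other hand G contains the 3-clique {0, 1, 4}. A clique must lie in a single bag of any decomposition, so no decomposition can have width below 2. Hence tw(G) = 2 exactly.

Treewidth 2.
Bags: B1 = {0, 1, 5}  B2 = {0, 1, 4}  B3 = {0, 3, 4}  B4 = {2, 3, 4}
Tree: B1–B2, B2–B3, B3–B4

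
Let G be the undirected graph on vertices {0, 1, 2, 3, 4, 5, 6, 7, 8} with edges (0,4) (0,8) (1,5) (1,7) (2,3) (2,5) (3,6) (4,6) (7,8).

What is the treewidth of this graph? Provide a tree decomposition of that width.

The largest bag has 3 vertices, giving width 2; this decomposition certifies tw(G) ≤ 2. Since 8–7–1–5–2–3–6–4–0–8 is a cycle in G, G is not acyclic. Forests are exactly the graphs of treewidth ≤ 1, so tw(G) ≥ 2. Therefore the treewidth is 2.

Treewidth 2.
One such decomposition:
Bags: B1 = {1, 7, 8}  B2 = {1, 5, 8}  B3 = {2, 5, 8}  B4 = {2, 3, 8}  B5 = {3, 6, 8}  B6 = {4, 6, 8}  B7 = {0, 4, 8}
Tree: B1–B2, B2–B3, B3–B4, B4–B5, B5–B6, B6–B7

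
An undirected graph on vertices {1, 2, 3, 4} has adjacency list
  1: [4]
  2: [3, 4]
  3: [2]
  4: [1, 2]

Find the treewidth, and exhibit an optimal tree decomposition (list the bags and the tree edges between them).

Every bag has size at most 2, so the width is 2 − 1 = 1 and tw(G) ≤ 1. Any graph with an edge has treewidth ≥ 1, and G has the edge 3–2. Therefore the treewidth is 1.

Treewidth 1.
One optimal decomposition is:
Bags: B1 = {2, 3}  B2 = {2, 4}  B3 = {1, 4}
Tree: B1–B2, B2–B3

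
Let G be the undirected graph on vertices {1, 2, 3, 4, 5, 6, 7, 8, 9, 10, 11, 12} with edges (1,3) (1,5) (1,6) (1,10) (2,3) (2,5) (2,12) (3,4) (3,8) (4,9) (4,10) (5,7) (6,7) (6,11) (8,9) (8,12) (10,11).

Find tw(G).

3

A width-3 tree decomposition is:
Bags: B1 = {2, 8, 9, 12}  B2 = {2, 3, 8, 9}  B3 = {2, 3, 4, 9}  B4 = {2, 3, 4, 5}  B5 = {1, 3, 4, 5}  B6 = {1, 4, 5, 10}  B7 = {1, 5, 7, 10}  B8 = {1, 6, 7, 10}  B9 = {6, 7, 10, 11}
Tree: B1–B2, B2–B3, B3–B4, B4–B5, B5–B6, B6–B7, B7–B8, B8–B9
Every bag has size at most 4, so the width is 4 − 1 = 3 and tw(G) ≤ 3. For the lower bound: the 4 vertex sets {8,9,12}, {2}, {3}, {1,4,5,10} are disjoint, each induces a connected subgraph, and every pair is joined by at least one edge of G. Contracting each set to a single vertex therefore yields K_{4} as a minor, and since treewidth is minor-monotone, tw(G) ≥ tw(K_{4}) = 3. The upper and lower bounds meet at 3, so that is the treewidth.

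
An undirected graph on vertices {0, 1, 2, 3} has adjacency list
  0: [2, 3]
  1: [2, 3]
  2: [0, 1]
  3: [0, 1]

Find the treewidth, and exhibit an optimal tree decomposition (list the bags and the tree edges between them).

Each bag holds 3 vertices, so the decomposition has width 2, which upper-bounds the treewidth. For the lower bound, G contains the cycle 3–0–2–1–3, so G is not a forest; only forests have treewidth ≤ 1, hence tw(G) ≥ 2. Therefore the treewidth is 2.

Treewidth 2.
One optimal decomposition is:
Bags: B1 = {0, 2, 3}  B2 = {1, 2, 3}
Tree: B1–B2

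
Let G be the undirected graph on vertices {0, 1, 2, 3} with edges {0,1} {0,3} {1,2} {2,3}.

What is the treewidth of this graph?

A width-2 tree decomposition is:
Bags: B1 = {0, 2, 3}  B2 = {0, 1, 2}
Tree: B1–B2
The largest bag has 3 vertices, giving width 2; this decomposition certifies tw(G) ≤ 2. For the lower bound, G contains the cycle 0–3–2–1–0, so G is not a forest; only forests have treewidth ≤ 1, hence tw(G) ≥ 2. Therefore the treewidth is 2.

2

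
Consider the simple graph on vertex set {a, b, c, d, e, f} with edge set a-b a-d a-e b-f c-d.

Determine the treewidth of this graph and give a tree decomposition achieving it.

Treewidth 1.
Bags: B1 = {a, e}  B2 = {a, b}  B3 = {b, f}  B4 = {a, d}  B5 = {c, d}
Tree: B1–B2, B2–B3, B1–B4, B4–B5

Every bag has size at most 2, so the width is 2 − 1 = 1 and tw(G) ≤ 1. Any graph with an edge has treewidth ≥ 1, and G has the edge a–e. Hence tw(G) = 1 exactly.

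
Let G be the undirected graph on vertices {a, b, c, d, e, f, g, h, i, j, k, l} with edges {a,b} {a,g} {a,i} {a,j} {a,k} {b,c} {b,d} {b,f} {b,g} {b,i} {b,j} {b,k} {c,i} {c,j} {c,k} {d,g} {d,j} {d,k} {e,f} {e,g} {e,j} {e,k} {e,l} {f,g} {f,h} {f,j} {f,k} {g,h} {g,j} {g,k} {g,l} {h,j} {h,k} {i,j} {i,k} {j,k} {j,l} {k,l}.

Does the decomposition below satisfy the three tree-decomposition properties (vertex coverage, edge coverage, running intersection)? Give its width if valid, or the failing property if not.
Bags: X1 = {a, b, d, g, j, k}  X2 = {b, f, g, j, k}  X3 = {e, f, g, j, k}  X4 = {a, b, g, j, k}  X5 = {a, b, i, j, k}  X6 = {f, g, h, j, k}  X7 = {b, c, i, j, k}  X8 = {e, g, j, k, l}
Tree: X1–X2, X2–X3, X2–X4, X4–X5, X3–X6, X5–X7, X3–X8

A tree decomposition must satisfy three properties: every vertex lies in some bag; for every edge, both endpoints lie together in some bag; and for every vertex, the bags containing it form a connected subtree. Here bags containing vertex a are not connected in the tree, so the decomposition is invalid.

No — bags containing vertex a are not connected in the tree.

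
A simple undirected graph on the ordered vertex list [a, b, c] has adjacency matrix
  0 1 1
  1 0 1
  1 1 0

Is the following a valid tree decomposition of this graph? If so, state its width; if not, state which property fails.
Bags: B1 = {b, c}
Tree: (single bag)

No — vertex a appears in no bag.

A tree decomposition must satisfy three properties: every vertex lies in some bag; for every edge, both endpoints lie together in some bag; and for every vertex, the bags containing it form a connected subtree. Here vertex a appears in no bag, so the decomposition is invalid.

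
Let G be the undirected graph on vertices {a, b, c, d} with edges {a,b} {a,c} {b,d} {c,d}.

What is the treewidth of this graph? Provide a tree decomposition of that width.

Every bag has size at most 3, so the width is 3 − 1 = 2 and tw(G) ≤ 2. The edges c–a–b–d–c form a cycle, so G is not a tree and its treewidth is at least 2. Therefore the treewidth is 2.

Treewidth 2.
One optimal decomposition is:
Bags: B1 = {a, b, c}  B2 = {b, c, d}
Tree: B1–B2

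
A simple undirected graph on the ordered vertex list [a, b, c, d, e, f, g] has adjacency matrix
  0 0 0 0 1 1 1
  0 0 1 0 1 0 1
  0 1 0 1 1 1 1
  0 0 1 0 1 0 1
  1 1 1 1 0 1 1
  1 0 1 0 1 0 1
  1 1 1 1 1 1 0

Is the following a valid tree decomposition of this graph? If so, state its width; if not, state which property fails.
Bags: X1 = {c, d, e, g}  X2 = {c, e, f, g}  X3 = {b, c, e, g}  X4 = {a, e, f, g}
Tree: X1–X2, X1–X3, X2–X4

Checking the three conditions: (i) the bags cover all of {a, b, c, d, e, f, g}; (ii) for each edge, some bag contains both endpoints; (iii) the bags containing any fixed vertex form a subtree. All hold, so the decomposition is valid with width 4 − 1 = 3.

Yes; width 3.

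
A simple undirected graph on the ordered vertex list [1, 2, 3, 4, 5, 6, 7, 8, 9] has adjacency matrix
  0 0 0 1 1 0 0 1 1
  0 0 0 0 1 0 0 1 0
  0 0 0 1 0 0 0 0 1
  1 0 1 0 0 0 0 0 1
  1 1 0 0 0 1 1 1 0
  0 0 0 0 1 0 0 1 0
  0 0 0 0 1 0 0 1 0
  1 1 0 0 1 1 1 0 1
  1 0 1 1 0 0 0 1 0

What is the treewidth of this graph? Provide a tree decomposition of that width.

Treewidth 2.
One optimal decomposition is:
Bags: B1 = {1, 4, 9}  B2 = {3, 4, 9}  B3 = {1, 8, 9}  B4 = {1, 5, 8}  B5 = {5, 7, 8}  B6 = {2, 5, 8}  B7 = {5, 6, 8}
Tree: B1–B2, B1–B3, B3–B4, B4–B5, B4–B6, B4–B7

Each bag holds 3 vertices, so the decomposition has width 2, which upper-bounds the treewidth. Conversely, {1, 8, 9} is a clique of size 3, and the vertices of any clique must share a bag in every tree decomposition; so some bag has ≥ 3 vertices and tw(G) ≥ 2. Combining the bounds, tw(G) = 2.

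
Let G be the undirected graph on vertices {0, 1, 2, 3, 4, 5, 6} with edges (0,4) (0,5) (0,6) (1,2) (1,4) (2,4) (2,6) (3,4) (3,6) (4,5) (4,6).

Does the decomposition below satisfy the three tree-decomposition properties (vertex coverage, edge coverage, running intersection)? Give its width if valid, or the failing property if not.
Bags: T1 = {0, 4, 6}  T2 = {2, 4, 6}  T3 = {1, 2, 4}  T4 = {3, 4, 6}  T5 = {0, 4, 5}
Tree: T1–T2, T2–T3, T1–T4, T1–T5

Yes; width 2.

Vertex coverage: the bags together contain {0, 1, 2, 3, 4, 5, 6}, the full vertex set. Edge coverage: each edge of G has both endpoints in at least one bag. Running intersection: for every vertex, the bags containing it form a connected subtree. All three properties hold, so this is a valid tree decomposition of width max|bag| − 1 = 2, and hence tw(G) ≤ 2.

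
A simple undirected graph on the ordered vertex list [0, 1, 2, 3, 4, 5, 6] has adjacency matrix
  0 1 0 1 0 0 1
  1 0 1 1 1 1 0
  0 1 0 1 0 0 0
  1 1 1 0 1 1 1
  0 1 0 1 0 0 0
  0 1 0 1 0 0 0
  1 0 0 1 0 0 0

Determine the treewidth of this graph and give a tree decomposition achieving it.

Each bag holds 3 vertices, so the decomposition has width 2, which upper-bounds the treewidth. For the lower bound, the 3 vertices {0, 1, 3} are pairwise adjacent, and any tree decomposition puts a clique entirely inside one bag — forcing width ≥ 2. Combining the bounds, tw(G) = 2.

Treewidth 2.
One optimal decomposition is:
Bags: B1 = {1, 3, 5}  B2 = {0, 1, 3}  B3 = {1, 2, 3}  B4 = {0, 3, 6}  B5 = {1, 3, 4}
Tree: B1–B2, B1–B3, B2–B4, B3–B5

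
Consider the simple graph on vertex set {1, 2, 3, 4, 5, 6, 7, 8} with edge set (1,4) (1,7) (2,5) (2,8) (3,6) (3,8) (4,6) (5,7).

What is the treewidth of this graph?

A width-2 tree decomposition is:
Bags: B1 = {1, 4, 6}  B2 = {1, 6, 7}  B3 = {5, 6, 7}  B4 = {2, 5, 6}  B5 = {2, 6, 8}  B6 = {3, 6, 8}
Tree: B1–B2, B2–B3, B3–B4, B4–B5, B5–B6
Each bag holds 3 vertices, so the decomposition has width 2, which upper-bounds the treewidth. The edges 6–4–1–7–5–2–8–3–6 form a cycle, so G is not a tree and its treewidth is at least 2. Therefore the treewidth is 2.

2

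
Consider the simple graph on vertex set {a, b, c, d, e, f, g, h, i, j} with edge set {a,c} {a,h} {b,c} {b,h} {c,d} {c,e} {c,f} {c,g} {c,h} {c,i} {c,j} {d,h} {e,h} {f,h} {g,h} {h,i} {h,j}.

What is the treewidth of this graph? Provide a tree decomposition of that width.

Every bag has size at most 3, so the width is 3 − 1 = 2 and tw(G) ≤ 2. Conversely, {c, d, h} is a clique of size 3, and the vertices of any clique must share a bag in every tree decomposition; so some bag has ≥ 3 vertices and tw(G) ≥ 2. Combining the bounds, tw(G) = 2.

Treewidth 2.
One optimal decomposition is:
Bags: B1 = {c, h, j}  B2 = {c, e, h}  B3 = {c, h, i}  B4 = {a, c, h}  B5 = {c, g, h}  B6 = {c, d, h}  B7 = {b, c, h}  B8 = {c, f, h}
Tree: B1–B2, B1–B3, B3–B4, B3–B5, B4–B6, B6–B7, B4–B8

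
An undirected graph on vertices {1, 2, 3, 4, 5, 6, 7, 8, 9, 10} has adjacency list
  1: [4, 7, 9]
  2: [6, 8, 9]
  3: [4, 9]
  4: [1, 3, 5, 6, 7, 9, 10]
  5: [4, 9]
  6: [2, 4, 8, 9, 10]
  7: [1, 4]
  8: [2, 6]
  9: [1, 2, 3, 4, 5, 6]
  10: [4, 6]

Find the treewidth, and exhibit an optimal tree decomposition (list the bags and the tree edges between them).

Every bag has size at most 3, so the width is 3 − 1 = 2 and tw(G) ≤ 2. Conversely, {2, 6, 8} is a clique of size 3, and the vertices of any clique must share a bag in every tree decomposition; so some bag has ≥ 3 vertices and tw(G) ≥ 2. Combining the bounds, tw(G) = 2.

Treewidth 2.
Bags: B1 = {4, 6, 9}  B2 = {4, 5, 9}  B3 = {4, 6, 10}  B4 = {2, 6, 9}  B5 = {1, 4, 9}  B6 = {3, 4, 9}  B7 = {1, 4, 7}  B8 = {2, 6, 8}
Tree: B1–B2, B1–B3, B1–B4, B2–B5, B2–B6, B5–B7, B4–B8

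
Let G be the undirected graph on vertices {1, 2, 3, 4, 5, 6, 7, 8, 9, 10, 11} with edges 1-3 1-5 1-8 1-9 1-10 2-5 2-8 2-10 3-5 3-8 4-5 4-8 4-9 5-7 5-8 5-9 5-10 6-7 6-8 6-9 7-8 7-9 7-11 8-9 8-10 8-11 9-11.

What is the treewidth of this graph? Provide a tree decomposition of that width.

Treewidth 3.
One optimal decomposition is:
Bags: B1 = {1, 5, 8, 9}  B2 = {1, 5, 8, 10}  B3 = {2, 5, 8, 10}  B4 = {4, 5, 8, 9}  B5 = {5, 7, 8, 9}  B6 = {6, 7, 8, 9}  B7 = {7, 8, 9, 11}  B8 = {1, 3, 5, 8}
Tree: B1–B2, B2–B3, B1–B4, B4–B5, B5–B6, B6–B7, B1–B8

Every bag has size at most 4, so the width is 4 − 1 = 3 and tw(G) ≤ 3. On the other hand G contains the 4-clique {7, 8, 9, 11}. A clique must lie in a single bag of any decomposition, so no decomposition can have width below 3. Therefore the treewidth is 3.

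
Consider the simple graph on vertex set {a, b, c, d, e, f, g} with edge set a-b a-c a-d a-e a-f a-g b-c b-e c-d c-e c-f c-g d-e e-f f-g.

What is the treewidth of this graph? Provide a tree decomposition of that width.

Treewidth 3.
Bags: B1 = {a, b, c, e}  B2 = {a, c, e, f}  B3 = {a, c, d, e}  B4 = {a, c, f, g}
Tree: B1–B2, B1–B3, B2–B4

Each bag holds 4 vertices, so the decomposition has width 3, which upper-bounds the treewidth. Conversely, {a, c, f, g} is a clique of size 4, and the vertices of any clique must share a bag in every tree decomposition; so some bag has ≥ 4 vertices and tw(G) ≥ 3. Hence tw(G) = 3 exactly.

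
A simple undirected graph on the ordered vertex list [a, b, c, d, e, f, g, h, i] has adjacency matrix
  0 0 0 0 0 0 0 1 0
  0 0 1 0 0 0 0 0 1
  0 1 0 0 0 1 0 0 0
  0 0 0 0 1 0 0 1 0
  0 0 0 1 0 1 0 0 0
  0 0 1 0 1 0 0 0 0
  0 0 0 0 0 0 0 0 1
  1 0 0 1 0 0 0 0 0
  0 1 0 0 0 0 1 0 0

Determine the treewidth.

A width-1 tree decomposition is:
Bags: B1 = {a, h}  B2 = {d, h}  B3 = {d, e}  B4 = {e, f}  B5 = {c, f}  B6 = {b, c}  B7 = {b, i}  B8 = {g, i}
Tree: B1–B2, B2–B3, B3–B4, B4–B5, B5–B6, B6–B7, B7–B8
Each bag holds 2 vertices, so the decomposition has width 1, which upper-bounds the treewidth. G has an edge, so its treewidth is at least 1. Combining the bounds, tw(G) = 1.

1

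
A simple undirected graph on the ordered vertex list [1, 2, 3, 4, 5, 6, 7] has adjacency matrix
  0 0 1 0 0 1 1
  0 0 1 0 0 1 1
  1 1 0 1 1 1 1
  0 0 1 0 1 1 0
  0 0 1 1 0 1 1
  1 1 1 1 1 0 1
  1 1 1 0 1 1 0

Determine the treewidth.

3

A width-3 tree decomposition is:
Bags: B1 = {3, 5, 6, 7}  B2 = {2, 3, 6, 7}  B3 = {3, 4, 5, 6}  B4 = {1, 3, 6, 7}
Tree: B1–B2, B1–B3, B2–B4
The largest bag has 4 vertices, giving width 3; this decomposition certifies tw(G) ≤ 3. Conversely, {3, 4, 5, 6} is a clique of size 4, and the vertices of any clique must share a bag in every tree decomposition; so some bag has ≥ 4 vertices and tw(G) ≥ 3. Therefore the treewidth is 3.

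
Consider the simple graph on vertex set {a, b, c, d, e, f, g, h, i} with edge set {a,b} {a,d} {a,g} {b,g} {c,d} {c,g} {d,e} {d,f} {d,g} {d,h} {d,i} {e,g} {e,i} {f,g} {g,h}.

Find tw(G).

2

A width-2 tree decomposition is:
Bags: B1 = {c, d, g}  B2 = {d, g, h}  B3 = {a, d, g}  B4 = {d, e, g}  B5 = {a, b, g}  B6 = {d, e, i}  B7 = {d, f, g}
Tree: B1–B2, B1–B3, B3–B4, B3–B5, B4–B6, B1–B7
Each bag holds 3 vertices, so the decomposition has width 2, which upper-bounds the treewidth. On the other hand G contains the 3-clique {d, f, g}. A clique must lie in a single bag of any decomposition, so no decomposition can have width below 2. The upper and lower bounds meet at 2, so that is the treewidth.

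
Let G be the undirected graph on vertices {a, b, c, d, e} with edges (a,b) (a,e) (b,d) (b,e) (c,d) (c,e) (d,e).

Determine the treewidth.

A width-2 tree decomposition is:
Bags: B1 = {b, d, e}  B2 = {c, d, e}  B3 = {a, b, e}
Tree: B1–B2, B1–B3
Every bag has size at most 3, so the width is 3 − 1 = 2 and tw(G) ≤ 2. For the lower bound, the 3 vertices {c, d, e} are pairwise adjacent, and any tree decomposition puts a clique entirely inside one bag — forcing width ≥ 2. Hence tw(G) = 2 exactly.

2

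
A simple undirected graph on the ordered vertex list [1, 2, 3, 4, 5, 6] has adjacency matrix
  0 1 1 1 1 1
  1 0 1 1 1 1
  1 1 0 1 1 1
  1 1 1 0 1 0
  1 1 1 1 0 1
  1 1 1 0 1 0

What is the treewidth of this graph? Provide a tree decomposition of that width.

Treewidth 4.
Bags: B1 = {1, 2, 3, 4, 5}  B2 = {1, 2, 3, 5, 6}
Tree: B1–B2

Each bag holds 5 vertices, so the decomposition has width 4, which upper-bounds the treewidth. For the lower bound, the 5 vertices {1, 2, 3, 4, 5} are pairwise adjacent, and any tree decomposition puts a clique entirely inside one bag — forcing width ≥ 4. Hence tw(G) = 4 exactly.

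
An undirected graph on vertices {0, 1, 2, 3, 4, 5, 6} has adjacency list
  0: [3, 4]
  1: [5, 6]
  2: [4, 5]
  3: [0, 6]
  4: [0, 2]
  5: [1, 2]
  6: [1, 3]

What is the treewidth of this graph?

A width-2 tree decomposition is:
Bags: B1 = {0, 3, 4}  B2 = {3, 4, 6}  B3 = {1, 4, 6}  B4 = {1, 4, 5}  B5 = {2, 4, 5}
Tree: B1–B2, B2–B3, B3–B4, B4–B5
Every bag has size at most 3, so the width is 3 − 1 = 2 and tw(G) ≤ 2. For the lower bound, G contains the cycle 4–0–3–6–1–5–2–4, so G is not a forest; only forests have treewidth ≤ 1, hence tw(G) ≥ 2. Combining the bounds, tw(G) = 2.

2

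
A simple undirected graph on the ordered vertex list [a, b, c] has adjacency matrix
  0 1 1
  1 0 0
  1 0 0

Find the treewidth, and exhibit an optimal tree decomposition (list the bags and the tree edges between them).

Each bag holds 2 vertices, so the decomposition has width 1, which upper-bounds the treewidth. Any graph with an edge has treewidth ≥ 1, and G has the edge a–c. Therefore the treewidth is 1.

Treewidth 1.
Bags: B1 = {a, c}  B2 = {a, b}
Tree: B1–B2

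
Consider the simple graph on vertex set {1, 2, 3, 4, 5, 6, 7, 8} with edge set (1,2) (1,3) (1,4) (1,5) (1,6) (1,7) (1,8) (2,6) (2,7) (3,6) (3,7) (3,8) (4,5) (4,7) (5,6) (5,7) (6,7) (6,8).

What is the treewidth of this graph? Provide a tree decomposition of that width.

Every bag has size at most 4, so the width is 4 − 1 = 3 and tw(G) ≤ 3. On the other hand G contains the 4-clique {1, 4, 5, 7}. A clique must lie in a single bag of any decomposition, so no decomposition can have width below 3. The upper and lower bounds meet at 3, so that is the treewidth.

Treewidth 3.
One optimal decomposition is:
Bags: B1 = {1, 4, 5, 7}  B2 = {1, 5, 6, 7}  B3 = {1, 3, 6, 7}  B4 = {1, 3, 6, 8}  B5 = {1, 2, 6, 7}
Tree: B1–B2, B2–B3, B3–B4, B3–B5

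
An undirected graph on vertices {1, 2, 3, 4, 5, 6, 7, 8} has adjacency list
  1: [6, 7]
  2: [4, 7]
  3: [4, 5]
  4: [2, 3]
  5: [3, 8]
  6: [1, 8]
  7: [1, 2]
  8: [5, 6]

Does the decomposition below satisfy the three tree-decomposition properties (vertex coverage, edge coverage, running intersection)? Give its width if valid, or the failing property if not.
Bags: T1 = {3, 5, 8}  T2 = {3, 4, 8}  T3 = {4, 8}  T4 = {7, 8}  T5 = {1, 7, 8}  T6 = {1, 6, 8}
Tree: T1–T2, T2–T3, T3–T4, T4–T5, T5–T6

A tree decomposition must satisfy three properties: every vertex lies in some bag; for every edge, both endpoints lie together in some bag; and for every vertex, the bags containing it form a connected subtree. Here vertex 2 appears in no bag, so the decomposition is invalid.

No — vertex 2 appears in no bag.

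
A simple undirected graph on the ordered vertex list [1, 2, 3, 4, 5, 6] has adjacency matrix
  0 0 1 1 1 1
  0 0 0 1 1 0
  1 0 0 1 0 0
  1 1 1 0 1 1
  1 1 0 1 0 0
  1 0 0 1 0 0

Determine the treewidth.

2

A width-2 tree decomposition is:
Bags: B1 = {1, 3, 4}  B2 = {1, 4, 5}  B3 = {1, 4, 6}  B4 = {2, 4, 5}
Tree: B1–B2, B2–B3, B2–B4
Each bag holds 3 vertices, so the decomposition has width 2, which upper-bounds the treewidth. On the other hand G contains the 3-clique {1, 3, 4}. A clique must lie in a single bag of any decomposition, so no decomposition can have width below 2. The upper and lower bounds meet at 2, so that is the treewidth.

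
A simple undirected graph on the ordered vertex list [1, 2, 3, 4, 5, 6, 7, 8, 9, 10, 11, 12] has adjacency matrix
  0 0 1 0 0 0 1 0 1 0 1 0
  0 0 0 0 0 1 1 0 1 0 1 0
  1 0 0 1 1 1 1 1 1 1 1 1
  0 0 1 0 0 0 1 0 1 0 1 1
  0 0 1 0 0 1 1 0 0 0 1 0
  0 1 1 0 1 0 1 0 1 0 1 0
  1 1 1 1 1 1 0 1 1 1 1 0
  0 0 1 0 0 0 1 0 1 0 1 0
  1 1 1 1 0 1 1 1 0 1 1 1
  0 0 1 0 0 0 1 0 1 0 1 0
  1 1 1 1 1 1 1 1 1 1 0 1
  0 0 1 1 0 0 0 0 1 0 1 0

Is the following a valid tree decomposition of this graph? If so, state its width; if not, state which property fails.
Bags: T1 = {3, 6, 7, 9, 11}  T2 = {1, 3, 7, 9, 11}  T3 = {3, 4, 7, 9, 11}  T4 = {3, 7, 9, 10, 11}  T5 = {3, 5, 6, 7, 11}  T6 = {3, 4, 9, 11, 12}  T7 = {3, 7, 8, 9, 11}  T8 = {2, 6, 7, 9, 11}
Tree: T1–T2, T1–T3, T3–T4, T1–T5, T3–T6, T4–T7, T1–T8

Checking the three conditions: (i) the bags cover all of {1, 2, 3, 4, 5, 6, 7, 8, 9, 10, 11, 12}; (ii) for each edge, some bag contains both endpoints; (iii) the bags containing any fixed vertex form a subtree. All hold, so the decomposition is valid with width 5 − 1 = 4.

Yes; width 4.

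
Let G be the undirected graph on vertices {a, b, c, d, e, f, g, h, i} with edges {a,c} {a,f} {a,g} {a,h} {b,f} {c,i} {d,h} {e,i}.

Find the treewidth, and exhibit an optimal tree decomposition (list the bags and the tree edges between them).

The largest bag has 2 vertices, giving width 1; this decomposition certifies tw(G) ≤ 1. G has an edge, so its treewidth is at least 1. Combining the bounds, tw(G) = 1.

Treewidth 1.
One optimal decomposition is:
Bags: B1 = {a, c}  B2 = {a, g}  B3 = {c, i}  B4 = {a, h}  B5 = {a, f}  B6 = {e, i}  B7 = {d, h}  B8 = {b, f}
Tree: B1–B2, B1–B3, B2–B4, B2–B5, B3–B6, B4–B7, B5–B8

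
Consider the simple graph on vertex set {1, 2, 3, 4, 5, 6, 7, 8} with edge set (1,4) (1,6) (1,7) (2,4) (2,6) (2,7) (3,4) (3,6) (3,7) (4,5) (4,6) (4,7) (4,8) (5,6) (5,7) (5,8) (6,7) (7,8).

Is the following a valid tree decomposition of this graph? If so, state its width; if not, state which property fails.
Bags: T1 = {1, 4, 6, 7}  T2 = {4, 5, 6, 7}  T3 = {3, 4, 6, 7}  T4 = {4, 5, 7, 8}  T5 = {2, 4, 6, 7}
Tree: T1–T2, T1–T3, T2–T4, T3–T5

Yes; width 3.

Vertex coverage: the bags together contain {1, 2, 3, 4, 5, 6, 7, 8}, the full vertex set. Edge coverage: each edge of G has both endpoints in at least one bag. Running intersection: for every vertex, the bags containing it form a connected subtree. All three properties hold, so this is a valid tree decomposition of width max|bag| − 1 = 3, and hence tw(G) ≤ 3.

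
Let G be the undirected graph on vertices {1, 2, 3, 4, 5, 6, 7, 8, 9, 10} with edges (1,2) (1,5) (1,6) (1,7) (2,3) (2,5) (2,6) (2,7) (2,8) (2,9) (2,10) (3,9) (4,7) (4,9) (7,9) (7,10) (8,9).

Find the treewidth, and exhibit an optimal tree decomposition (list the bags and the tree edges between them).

Each bag holds 3 vertices, so the decomposition has width 2, which upper-bounds the treewidth. On the other hand G contains the 3-clique {1, 2, 5}. A clique must lie in a single bag of any decomposition, so no decomposition can have width below 2. The upper and lower bounds meet at 2, so that is the treewidth.

Treewidth 2.
Bags: B1 = {1, 2, 7}  B2 = {2, 7, 9}  B3 = {4, 7, 9}  B4 = {1, 2, 6}  B5 = {2, 3, 9}  B6 = {1, 2, 5}  B7 = {2, 7, 10}  B8 = {2, 8, 9}
Tree: B1–B2, B2–B3, B1–B4, B2–B5, B4–B6, B2–B7, B2–B8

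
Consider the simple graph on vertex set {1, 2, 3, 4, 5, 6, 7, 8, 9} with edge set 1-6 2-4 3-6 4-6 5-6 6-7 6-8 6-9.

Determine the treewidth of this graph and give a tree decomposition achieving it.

Treewidth 1.
Bags: B1 = {6, 8}  B2 = {4, 6}  B3 = {6, 7}  B4 = {6, 9}  B5 = {5, 6}  B6 = {2, 4}  B7 = {1, 6}  B8 = {3, 6}
Tree: B1–B2, B1–B3, B2–B4, B1–B5, B2–B6, B3–B7, B3–B8

Every bag has size at most 2, so the width is 2 − 1 = 1 and tw(G) ≤ 1. Any graph with an edge has treewidth ≥ 1, and G has the edge 6–8. Combining the bounds, tw(G) = 1.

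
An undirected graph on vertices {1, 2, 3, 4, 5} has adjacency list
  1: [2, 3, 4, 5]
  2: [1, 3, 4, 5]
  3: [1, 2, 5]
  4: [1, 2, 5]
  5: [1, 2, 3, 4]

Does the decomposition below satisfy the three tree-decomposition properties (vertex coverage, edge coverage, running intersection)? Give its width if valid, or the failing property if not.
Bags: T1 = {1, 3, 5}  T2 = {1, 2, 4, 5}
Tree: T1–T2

A tree decomposition must satisfy three properties: every vertex lies in some bag; for every edge, both endpoints lie together in some bag; and for every vertex, the bags containing it form a connected subtree. Here edge (2,3) lies in no bag, so the decomposition is invalid.

No — edge (2,3) lies in no bag.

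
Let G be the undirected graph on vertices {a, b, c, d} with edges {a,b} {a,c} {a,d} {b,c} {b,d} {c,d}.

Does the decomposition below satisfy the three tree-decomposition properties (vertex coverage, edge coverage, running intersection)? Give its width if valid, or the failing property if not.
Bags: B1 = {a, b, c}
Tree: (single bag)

No — vertex d appears in no bag.

A tree decomposition must satisfy three properties: every vertex lies in some bag; for every edge, both endpoints lie together in some bag; and for every vertex, the bags containing it form a connected subtree. Here vertex d appears in no bag, so the decomposition is invalid.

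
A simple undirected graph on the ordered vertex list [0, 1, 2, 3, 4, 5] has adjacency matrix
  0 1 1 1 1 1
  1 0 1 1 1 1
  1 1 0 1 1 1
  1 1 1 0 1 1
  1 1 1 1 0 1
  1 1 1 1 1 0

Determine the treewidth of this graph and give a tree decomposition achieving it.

Treewidth 5.
Bags: B1 = {0, 1, 2, 3, 4, 5}
Tree: (single bag)

A single bag containing all 6 vertices is trivially a valid decomposition of width 5. Conversely, {0, 1, 2, 3, 4, 5} is a clique of size 6, and the vertices of any clique must share a bag in every tree decomposition; so some bag has ≥ 6 vertices and tw(G) ≥ 5. Therefore the treewidth is 5.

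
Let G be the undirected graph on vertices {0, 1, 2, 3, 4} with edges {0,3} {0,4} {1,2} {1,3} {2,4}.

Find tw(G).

2

A width-2 tree decomposition is:
Bags: B1 = {0, 1, 3}  B2 = {0, 1, 4}  B3 = {1, 2, 4}
Tree: B1–B2, B2–B3
Each bag holds 3 vertices, so the decomposition has width 2, which upper-bounds the treewidth. Since 1–3–0–4–2–1 is a cycle in G, G is not acyclic. Forests are exactly the graphs of treewidth ≤ 1, so tw(G) ≥ 2. Combining the bounds, tw(G) = 2.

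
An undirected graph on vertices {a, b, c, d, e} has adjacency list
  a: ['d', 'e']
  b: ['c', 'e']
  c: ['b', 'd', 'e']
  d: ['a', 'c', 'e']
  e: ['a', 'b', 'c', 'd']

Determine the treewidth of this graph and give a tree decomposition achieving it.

Treewidth 2.
One optimal decomposition is:
Bags: B1 = {c, d, e}  B2 = {a, d, e}  B3 = {b, c, e}
Tree: B1–B2, B1–B3

Each bag holds 3 vertices, so the decomposition has width 2, which upper-bounds the treewidth. On the other hand G contains the 3-clique {c, d, e}. A clique must lie in a single bag of any decomposition, so no decomposition can have width below 2. Therefore the treewidth is 2.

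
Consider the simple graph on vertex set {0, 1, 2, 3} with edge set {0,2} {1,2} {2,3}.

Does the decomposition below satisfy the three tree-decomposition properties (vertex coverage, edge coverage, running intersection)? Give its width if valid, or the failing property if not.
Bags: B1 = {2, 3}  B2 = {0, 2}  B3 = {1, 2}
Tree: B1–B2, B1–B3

Every vertex of G appears in some bag (union = {0, 1, 2, 3}); every edge is covered by a bag; and for each vertex v the set of bags containing v is connected in the bag tree. The decomposition is therefore valid. The largest bag has 2 vertices, so the width is 1.

Yes; width 1.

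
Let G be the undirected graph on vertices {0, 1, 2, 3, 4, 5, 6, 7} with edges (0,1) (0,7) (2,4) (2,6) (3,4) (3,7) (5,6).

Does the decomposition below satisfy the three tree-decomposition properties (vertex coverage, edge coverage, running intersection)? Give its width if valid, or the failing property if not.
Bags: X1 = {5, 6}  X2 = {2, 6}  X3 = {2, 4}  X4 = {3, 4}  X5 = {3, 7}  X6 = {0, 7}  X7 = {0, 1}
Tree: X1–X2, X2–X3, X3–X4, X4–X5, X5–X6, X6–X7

Yes; width 1.

Every vertex of G appears in some bag (union = {0, 1, 2, 3, 4, 5, 6, 7}); every edge is covered by a bag; and for each vertex v the set of bags containing v is connected in the bag tree. The decomposition is therefore valid. The largest bag has 2 vertices, so the width is 1.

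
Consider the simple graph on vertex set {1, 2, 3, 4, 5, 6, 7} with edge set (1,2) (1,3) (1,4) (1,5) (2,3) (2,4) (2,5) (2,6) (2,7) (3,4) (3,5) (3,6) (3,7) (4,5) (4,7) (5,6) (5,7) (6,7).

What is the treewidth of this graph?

A width-4 tree decomposition is:
Bags: B1 = {1, 2, 3, 4, 5}  B2 = {2, 3, 4, 5, 7}  B3 = {2, 3, 5, 6, 7}
Tree: B1–B2, B2–B3
Each bag holds 5 vertices, so the decomposition has width 4, which upper-bounds the treewidth. Conversely, {1, 2, 3, 4, 5} is a clique of size 5, and the vertices of any clique must share a bag in every tree decomposition; so some bag has ≥ 5 vertices and tw(G) ≥ 4. Hence tw(G) = 4 exactly.

4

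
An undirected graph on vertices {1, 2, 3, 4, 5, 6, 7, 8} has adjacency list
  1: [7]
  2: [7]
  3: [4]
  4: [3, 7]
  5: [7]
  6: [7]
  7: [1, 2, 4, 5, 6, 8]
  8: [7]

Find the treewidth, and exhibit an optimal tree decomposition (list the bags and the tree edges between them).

Every bag has size at most 2, so the width is 2 − 1 = 1 and tw(G) ≤ 1. Any graph with an edge has treewidth ≥ 1, and G has the edge 5–7. Therefore the treewidth is 1.

Treewidth 1.
One such decomposition:
Bags: B1 = {5, 7}  B2 = {7, 8}  B3 = {2, 7}  B4 = {4, 7}  B5 = {3, 4}  B6 = {6, 7}  B7 = {1, 7}
Tree: B1–B2, B1–B3, B1–B4, B4–B5, B2–B6, B1–B7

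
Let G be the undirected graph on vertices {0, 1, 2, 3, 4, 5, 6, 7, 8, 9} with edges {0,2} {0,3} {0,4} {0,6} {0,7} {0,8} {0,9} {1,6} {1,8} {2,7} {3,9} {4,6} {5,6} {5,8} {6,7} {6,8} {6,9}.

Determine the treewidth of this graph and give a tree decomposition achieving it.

Treewidth 2.
One optimal decomposition is:
Bags: B1 = {5, 6, 8}  B2 = {0, 6, 8}  B3 = {0, 6, 7}  B4 = {1, 6, 8}  B5 = {0, 4, 6}  B6 = {0, 6, 9}  B7 = {0, 3, 9}  B8 = {0, 2, 7}
Tree: B1–B2, B2–B3, B2–B4, B3–B5, B2–B6, B6–B7, B3–B8

Every bag has size at most 3, so the width is 3 − 1 = 2 and tw(G) ≤ 2. Conversely, {0, 2, 7} is a clique of size 3, and the vertices of any clique must share a bag in every tree decomposition; so some bag has ≥ 3 vertices and tw(G) ≥ 2. Combining the bounds, tw(G) = 2.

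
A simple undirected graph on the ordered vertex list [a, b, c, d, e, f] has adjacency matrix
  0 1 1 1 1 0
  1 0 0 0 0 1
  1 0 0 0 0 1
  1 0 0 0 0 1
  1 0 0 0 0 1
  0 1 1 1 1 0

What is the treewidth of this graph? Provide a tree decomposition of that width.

Treewidth 2.
One such decomposition:
Bags: B1 = {a, d, f}  B2 = {a, b, f}  B3 = {a, c, f}  B4 = {a, e, f}
Tree: B1–B2, B2–B3, B3–B4

The largest bag has 3 vertices, giving width 2; this decomposition certifies tw(G) ≤ 2. For the lower bound, G contains the cycle a–d–f–b–a, so G is not a forest; only forests have treewidth ≤ 1, hence tw(G) ≥ 2. Combining the bounds, tw(G) = 2.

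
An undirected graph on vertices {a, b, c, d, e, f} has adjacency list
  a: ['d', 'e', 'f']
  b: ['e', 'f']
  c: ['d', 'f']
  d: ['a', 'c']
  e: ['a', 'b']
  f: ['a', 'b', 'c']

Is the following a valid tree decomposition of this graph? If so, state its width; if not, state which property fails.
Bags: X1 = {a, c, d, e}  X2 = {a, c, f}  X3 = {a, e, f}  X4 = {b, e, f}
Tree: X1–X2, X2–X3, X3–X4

A tree decomposition must satisfy three properties: every vertex lies in some bag; for every edge, both endpoints lie together in some bag; and for every vertex, the bags containing it form a connected subtree. Here bags containing vertex e are not connected in the tree, so the decomposition is invalid.

No — bags containing vertex e are not connected in the tree.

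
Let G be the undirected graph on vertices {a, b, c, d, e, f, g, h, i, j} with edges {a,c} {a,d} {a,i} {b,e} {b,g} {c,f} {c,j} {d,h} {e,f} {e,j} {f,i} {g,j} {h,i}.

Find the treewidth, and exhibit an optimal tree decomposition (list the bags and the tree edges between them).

Treewidth 2.
One optimal decomposition is:
Bags: B1 = {d, h, i}  B2 = {a, d, i}  B3 = {a, f, i}  B4 = {a, c, f}  B5 = {c, e, f}  B6 = {c, e, j}  B7 = {b, e, j}  B8 = {b, g, j}
Tree: B1–B2, B2–B3, B3–B4, B4–B5, B5–B6, B6–B7, B7–B8

Each bag holds 3 vertices, so the decomposition has width 2, which upper-bounds the treewidth. For the lower bound, G contains the cycle h–d–a–i–h, so G is not a forest; only forests have treewidth ≤ 1, hence tw(G) ≥ 2. Therefore the treewidth is 2.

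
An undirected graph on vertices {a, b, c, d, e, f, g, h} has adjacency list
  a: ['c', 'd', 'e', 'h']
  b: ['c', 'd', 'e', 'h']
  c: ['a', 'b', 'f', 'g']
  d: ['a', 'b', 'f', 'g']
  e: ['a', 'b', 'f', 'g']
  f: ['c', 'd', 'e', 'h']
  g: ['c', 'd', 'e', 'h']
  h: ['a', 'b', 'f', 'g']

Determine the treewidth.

A width-4 tree decomposition is:
Bags: B1 = {a, b, d, f, g}  B2 = {a, b, f, g, h}  B3 = {a, b, e, f, g}  B4 = {a, b, c, f, g}
Tree: B1–B2, B2–B3, B3–B4
Every bag has size at most 5, so the width is 5 − 1 = 4 and tw(G) ≤ 4. For the lower bound: the 5 vertex sets {b,d}, {g,h}, {e,f}, {a}, {c} are disjoint, each induces a connected subgraph, and every pair is joined by at least one edge of G. Contracting each set to a single vertex therefore yields K_{5} as a minor, and since treewidth is minor-monotone, tw(G) ≥ tw(K_{5}) = 4. Hence tw(G) = 4 exactly.

4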